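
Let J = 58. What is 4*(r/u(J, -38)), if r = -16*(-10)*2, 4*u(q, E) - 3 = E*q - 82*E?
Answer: 1024/183 ≈ 5.5956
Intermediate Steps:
u(q, E) = 3/4 - 41*E/2 + E*q/4 (u(q, E) = 3/4 + (E*q - 82*E)/4 = 3/4 + (-82*E + E*q)/4 = 3/4 + (-41*E/2 + E*q/4) = 3/4 - 41*E/2 + E*q/4)
r = 320 (r = 160*2 = 320)
4*(r/u(J, -38)) = 4*(320/(3/4 - 41/2*(-38) + (1/4)*(-38)*58)) = 4*(320/(3/4 + 779 - 551)) = 4*(320/(915/4)) = 4*(320*(4/915)) = 4*(256/183) = 1024/183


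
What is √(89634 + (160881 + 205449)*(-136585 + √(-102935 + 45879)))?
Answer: 2*√(-12508773354 + 366330*I*√3566) ≈ 195.59 + 2.2369e+5*I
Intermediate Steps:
√(89634 + (160881 + 205449)*(-136585 + √(-102935 + 45879))) = √(89634 + 366330*(-136585 + √(-57056))) = √(89634 + 366330*(-136585 + 4*I*√3566)) = √(89634 + (-50035183050 + 1465320*I*√3566)) = √(-50035093416 + 1465320*I*√3566)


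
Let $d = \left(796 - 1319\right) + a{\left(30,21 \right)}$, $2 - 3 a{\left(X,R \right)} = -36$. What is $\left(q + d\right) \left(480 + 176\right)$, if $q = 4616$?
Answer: $\frac{8079952}{3} \approx 2.6933 \cdot 10^{6}$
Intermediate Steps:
$a{\left(X,R \right)} = \frac{38}{3}$ ($a{\left(X,R \right)} = \frac{2}{3} - -12 = \frac{2}{3} + 12 = \frac{38}{3}$)
$d = - \frac{1531}{3}$ ($d = \left(796 - 1319\right) + \frac{38}{3} = -523 + \frac{38}{3} = - \frac{1531}{3} \approx -510.33$)
$\left(q + d\right) \left(480 + 176\right) = \left(4616 - \frac{1531}{3}\right) \left(480 + 176\right) = \frac{12317}{3} \cdot 656 = \frac{8079952}{3}$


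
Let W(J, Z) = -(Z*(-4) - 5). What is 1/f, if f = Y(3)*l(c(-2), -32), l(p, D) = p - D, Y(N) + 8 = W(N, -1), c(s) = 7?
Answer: -1/273 ≈ -0.0036630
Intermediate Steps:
W(J, Z) = 5 + 4*Z (W(J, Z) = -(-4*Z - 5) = -(-5 - 4*Z) = 5 + 4*Z)
Y(N) = -7 (Y(N) = -8 + (5 + 4*(-1)) = -8 + (5 - 4) = -8 + 1 = -7)
f = -273 (f = -7*(7 - 1*(-32)) = -7*(7 + 32) = -7*39 = -273)
1/f = 1/(-273) = -1/273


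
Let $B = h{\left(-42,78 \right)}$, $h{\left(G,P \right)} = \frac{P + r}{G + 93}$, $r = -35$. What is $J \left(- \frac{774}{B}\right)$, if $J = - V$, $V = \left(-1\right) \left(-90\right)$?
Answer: $82620$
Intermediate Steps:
$V = 90$
$h{\left(G,P \right)} = \frac{-35 + P}{93 + G}$ ($h{\left(G,P \right)} = \frac{P - 35}{G + 93} = \frac{-35 + P}{93 + G}$)
$B = \frac{43}{51}$ ($B = \frac{-35 + 78}{93 - 42} = \frac{1}{51} \cdot 43 = \frac{43}{51} \approx 0.84314$)
$J = -90$ ($J = \left(-1\right) 90 = -90$)
$J \left(- \frac{774}{B}\right) = - 90 \left(- \frac{774}{\frac{43}{51}}\right) = - 90 \left(\left(-774\right) \frac{51}{43}\right) = \left(-90\right) \left(-918\right) = 82620$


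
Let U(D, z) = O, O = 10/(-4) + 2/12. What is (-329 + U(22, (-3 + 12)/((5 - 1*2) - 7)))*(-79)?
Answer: 78526/3 ≈ 26175.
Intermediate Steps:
O = -7/3 (O = 10*(-¼) + 2*(1/12) = -5/2 + ⅙ = -7/3 ≈ -2.3333)
U(D, z) = -7/3
(-329 + U(22, (-3 + 12)/((5 - 1*2) - 7)))*(-79) = (-329 - 7/3)*(-79) = -994/3*(-79) = 78526/3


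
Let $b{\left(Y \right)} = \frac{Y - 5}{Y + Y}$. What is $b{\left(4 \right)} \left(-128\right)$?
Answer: $16$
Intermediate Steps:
$b{\left(Y \right)} = \frac{-5 + Y}{2 Y}$
$b{\left(4 \right)} \left(-128\right) = \frac{-5 + 4}{2 \cdot 4} \left(-128\right) = \frac{1}{2} \cdot \frac{1}{4} \left(-1\right) \left(-128\right) = \left(- \frac{1}{8}\right) \left(-128\right) = 16$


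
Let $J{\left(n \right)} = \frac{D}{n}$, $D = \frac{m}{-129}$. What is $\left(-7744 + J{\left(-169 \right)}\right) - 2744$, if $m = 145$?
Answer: $- \frac{228648743}{21801} \approx -10488.0$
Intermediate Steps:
$D = - \frac{145}{129}$ ($D = \frac{145}{-129} = 145 \left(- \frac{1}{129}\right) = - \frac{145}{129} \approx -1.124$)
$J{\left(n \right)} = - \frac{145}{129 n}$
$\left(-7744 + J{\left(-169 \right)}\right) - 2744 = \left(-7744 - \frac{145}{129 \left(-169\right)}\right) - 2744 = \left(-7744 - - \frac{145}{21801}\right) - 2744 = \left(-7744 + \frac{145}{21801}\right) - 2744 = - \frac{168826799}{21801} - 2744 = - \frac{228648743}{21801}$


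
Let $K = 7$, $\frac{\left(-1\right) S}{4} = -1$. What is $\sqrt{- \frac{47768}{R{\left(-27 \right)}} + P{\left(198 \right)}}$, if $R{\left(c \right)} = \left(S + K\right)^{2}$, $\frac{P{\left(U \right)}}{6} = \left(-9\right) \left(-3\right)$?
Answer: $\frac{i \sqrt{28166}}{11} \approx 15.257 i$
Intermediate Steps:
$S = 4$ ($S = \left(-4\right) \left(-1\right) = 4$)
$P{\left(U \right)} = 162$ ($P{\left(U \right)} = 6 \left(\left(-9\right) \left(-3\right)\right) = 6 \cdot 27 = 162$)
$R{\left(c \right)} = 121$ ($R{\left(c \right)} = \left(4 + 7\right)^{2} = 11^{2} = 121$)
$\sqrt{- \frac{47768}{R{\left(-27 \right)}} + P{\left(198 \right)}} = \sqrt{- \frac{47768}{121} + 162} = \sqrt{- \frac{28166}{121}} = \frac{i \sqrt{28166}}{11}$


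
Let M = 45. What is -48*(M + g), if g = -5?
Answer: -1920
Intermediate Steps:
-48*(M + g) = -48*(45 - 5) = -48*40 = -1920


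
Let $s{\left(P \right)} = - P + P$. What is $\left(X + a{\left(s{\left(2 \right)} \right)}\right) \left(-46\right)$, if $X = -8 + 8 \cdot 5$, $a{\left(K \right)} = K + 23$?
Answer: $-2530$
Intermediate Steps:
$s{\left(P \right)} = 0$
$a{\left(K \right)} = 23 + K$
$X = 32$ ($X = -8 + 40 = 32$)
$\left(X + a{\left(s{\left(2 \right)} \right)}\right) \left(-46\right) = \left(32 + \left(23 + 0\right)\right) \left(-46\right) = \left(32 + 23\right) \left(-46\right) = 55 \left(-46\right) = -2530$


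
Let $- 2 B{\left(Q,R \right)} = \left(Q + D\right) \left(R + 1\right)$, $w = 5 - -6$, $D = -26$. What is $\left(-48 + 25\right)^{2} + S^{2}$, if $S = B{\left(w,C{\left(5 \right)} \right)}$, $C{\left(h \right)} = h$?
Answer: $2554$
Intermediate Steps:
$w = 11$ ($w = 5 + 6 = 11$)
$B{\left(Q,R \right)} = - \frac{\left(1 + R\right) \left(-26 + Q\right)}{2}$ ($B{\left(Q,R \right)} = - \frac{\left(Q - 26\right) \left(R + 1\right)}{2} = - \frac{\left(-26 + Q\right) \left(1 + R\right)}{2} = - \frac{\left(1 + R\right) \left(-26 + Q\right)}{2}$)
$S = 45$ ($S = 13 + 13 \cdot 5 - \frac{11}{2} - \frac{11}{2} \cdot 5 = 13 + 65 - \frac{11}{2} - \frac{55}{2} = 45$)
$\left(-48 + 25\right)^{2} + S^{2} = \left(-48 + 25\right)^{2} + 45^{2} = \left(-23\right)^{2} + 2025 = 529 + 2025 = 2554$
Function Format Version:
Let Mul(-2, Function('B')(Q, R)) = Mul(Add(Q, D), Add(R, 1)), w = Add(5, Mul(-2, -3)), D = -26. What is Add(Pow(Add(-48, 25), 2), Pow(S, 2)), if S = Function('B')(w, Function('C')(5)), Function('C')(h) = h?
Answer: 2554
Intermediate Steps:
w = 11 (w = Add(5, 6) = 11)
Function('B')(Q, R) = Mul(Rational(-1, 2), Add(1, R), Add(-26, Q)) (Function('B')(Q, R) = Mul(Rational(-1, 2), Mul(Add(Q, -26), Add(R, 1))) = Mul(Rational(-1, 2), Mul(Add(-26, Q), Add(1, R))) = Mul(Rational(-1, 2), Mul(Add(1, R), Add(-26, Q))) = Mul(Rational(-1, 2), Add(1, R), Add(-26, Q)))
S = 45 (S = Add(13, Mul(13, 5), Mul(Rational(-1, 2), 11), Mul(Rational(-1, 2), 11, 5)) = Add(13, 65, Rational(-11, 2), Rational(-55, 2)) = 45)
Add(Pow(Add(-48, 25), 2), Pow(S, 2)) = Add(Pow(Add(-48, 25), 2), Pow(45, 2)) = Add(Pow(-23, 2), 2025) = Add(529, 2025) = 2554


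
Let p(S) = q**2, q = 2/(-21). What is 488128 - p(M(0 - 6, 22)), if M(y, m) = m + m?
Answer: 215264444/441 ≈ 4.8813e+5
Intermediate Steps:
q = -2/21 (q = 2*(-1/21) = -2/21 ≈ -0.095238)
M(y, m) = 2*m
p(S) = 4/441 (p(S) = (-2/21)**2 = 4/441)
488128 - p(M(0 - 6, 22)) = 488128 - 1*4/441 = 488128 - 4/441 = 215264444/441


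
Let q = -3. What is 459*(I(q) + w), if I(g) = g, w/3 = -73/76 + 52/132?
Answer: -1803411/836 ≈ -2157.2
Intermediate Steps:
w = -1421/836 (w = 3*(-73/76 + 52/132) = 3*(-73*1/76 + 52*(1/132)) = 3*(-73/76 + 13/33) = 3*(-1421/2508) = -1421/836 ≈ -1.6998)
459*(I(q) + w) = 459*(-3 - 1421/836) = 459*(-3929/836) = -1803411/836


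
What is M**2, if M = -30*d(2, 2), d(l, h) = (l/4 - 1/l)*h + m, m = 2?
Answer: 3600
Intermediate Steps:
d(l, h) = 2 + h*(-1/l + l/4) (d(l, h) = (l/4 - 1/l)*h + 2 = (-1/l + l/4)*h + 2 = h*(-1/l + l/4) + 2 = 2 + h*(-1/l + l/4))
M = -60 (M = -30*(2 - 1*2/2 + (1/4)*2*2) = -30*(2 - 1*2*1/2 + 1) = -30*(2 - 1 + 1) = -30*2 = -60)
M**2 = (-60)**2 = 3600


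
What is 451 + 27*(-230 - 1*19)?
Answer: -6272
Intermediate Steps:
451 + 27*(-230 - 1*19) = 451 + 27*(-230 - 19) = 451 + 27*(-249) = 451 - 6723 = -6272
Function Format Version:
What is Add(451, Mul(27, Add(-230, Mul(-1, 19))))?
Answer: -6272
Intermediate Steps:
Add(451, Mul(27, Add(-230, Mul(-1, 19)))) = Add(451, Mul(27, Add(-230, -19))) = Add(451, Mul(27, -249)) = Add(451, -6723) = -6272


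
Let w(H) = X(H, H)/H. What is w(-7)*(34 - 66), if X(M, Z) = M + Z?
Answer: -64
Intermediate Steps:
w(H) = 2 (w(H) = (H + H)/H = (2*H)/H = 2)
w(-7)*(34 - 66) = 2*(34 - 66) = 2*(-32) = -64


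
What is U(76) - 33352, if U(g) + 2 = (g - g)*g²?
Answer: -33354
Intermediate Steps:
U(g) = -2 (U(g) = -2 + (g - g)*g² = -2 + 0*g² = -2 + 0 = -2)
U(76) - 33352 = -2 - 33352 = -33354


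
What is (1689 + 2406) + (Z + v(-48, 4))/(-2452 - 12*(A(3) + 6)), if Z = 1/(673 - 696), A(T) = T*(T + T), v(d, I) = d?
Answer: 51613601/12604 ≈ 4095.0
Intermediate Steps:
A(T) = 2*T**2 (A(T) = T*(2*T) = 2*T**2)
Z = -1/23 (Z = 1/(-23) = -1/23 ≈ -0.043478)
(1689 + 2406) + (Z + v(-48, 4))/(-2452 - 12*(A(3) + 6)) = (1689 + 2406) + (-1/23 - 48)/(-2452 - 12*(2*3**2 + 6)) = 4095 - 1105/(23*(-2452 - 12*(2*9 + 6))) = 4095 - 1105/(23*(-2452 - 12*(18 + 6))) = 4095 - 1105/(23*(-2452 - 12*24)) = 4095 - 1105/(23*(-2452 - 288)) = 4095 - 1105/23/(-2740) = 4095 - 1105/23*(-1/2740) = 4095 + 221/12604 = 51613601/12604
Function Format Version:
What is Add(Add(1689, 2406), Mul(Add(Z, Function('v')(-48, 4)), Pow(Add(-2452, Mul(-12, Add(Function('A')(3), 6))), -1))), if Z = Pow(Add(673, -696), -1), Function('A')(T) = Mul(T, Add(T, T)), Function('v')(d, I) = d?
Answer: Rational(51613601, 12604) ≈ 4095.0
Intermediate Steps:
Function('A')(T) = Mul(2, Pow(T, 2)) (Function('A')(T) = Mul(T, Mul(2, T)) = Mul(2, Pow(T, 2)))
Z = Rational(-1, 23) (Z = Pow(-23, -1) = Rational(-1, 23) ≈ -0.043478)
Add(Add(1689, 2406), Mul(Add(Z, Function('v')(-48, 4)), Pow(Add(-2452, Mul(-12, Add(Function('A')(3), 6))), -1))) = Add(Add(1689, 2406), Mul(Add(Rational(-1, 23), -48), Pow(Add(-2452, Mul(-12, Add(Mul(2, Pow(3, 2)), 6))), -1))) = Add(4095, Mul(Rational(-1105, 23), Pow(Add(-2452, Mul(-12, Add(Mul(2, 9), 6))), -1))) = Add(4095, Mul(Rational(-1105, 23), Pow(Add(-2452, Mul(-12, Add(18, 6))), -1))) = Add(4095, Mul(Rational(-1105, 23), Pow(Add(-2452, Mul(-12, 24)), -1))) = Add(4095, Mul(Rational(-1105, 23), Pow(Add(-2452, -288), -1))) = Add(4095, Mul(Rational(-1105, 23), Pow(-2740, -1))) = Add(4095, Mul(Rational(-1105, 23), Rational(-1, 2740))) = Add(4095, Rational(221, 12604)) = Rational(51613601, 12604)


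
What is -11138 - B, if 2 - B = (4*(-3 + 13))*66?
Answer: -8500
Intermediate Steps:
B = -2638 (B = 2 - 4*(-3 + 13)*66 = 2 - 4*10*66 = 2 - 40*66 = 2 - 1*2640 = 2 - 2640 = -2638)
-11138 - B = -11138 - 1*(-2638) = -11138 + 2638 = -8500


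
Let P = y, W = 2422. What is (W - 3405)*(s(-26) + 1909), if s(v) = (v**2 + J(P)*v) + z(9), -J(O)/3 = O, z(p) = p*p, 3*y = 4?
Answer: -2722910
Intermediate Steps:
y = 4/3 (y = (1/3)*4 = 4/3 ≈ 1.3333)
P = 4/3 ≈ 1.3333
z(p) = p**2
J(O) = -3*O
s(v) = 81 + v**2 - 4*v (s(v) = (v**2 + (-3*4/3)*v) + 9**2 = (v**2 - 4*v) + 81 = 81 + v**2 - 4*v)
(W - 3405)*(s(-26) + 1909) = (2422 - 3405)*((81 + (-26)**2 - 4*(-26)) + 1909) = -983*((81 + 676 + 104) + 1909) = -983*(861 + 1909) = -983*2770 = -2722910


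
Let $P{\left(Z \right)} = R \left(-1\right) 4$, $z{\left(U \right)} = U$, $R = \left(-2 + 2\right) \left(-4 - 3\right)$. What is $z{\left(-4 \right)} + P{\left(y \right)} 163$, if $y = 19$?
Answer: $-4$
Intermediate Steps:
$R = 0$ ($R = 0 \left(-7\right) = 0$)
$P{\left(Z \right)} = 0$ ($P{\left(Z \right)} = 0 \left(-1\right) 4 = 0 \cdot 4 = 0$)
$z{\left(-4 \right)} + P{\left(y \right)} 163 = -4 + 0 \cdot 163 = -4 + 0 = -4$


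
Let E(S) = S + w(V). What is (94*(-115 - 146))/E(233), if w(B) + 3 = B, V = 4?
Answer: -1363/13 ≈ -104.85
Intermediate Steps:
w(B) = -3 + B
E(S) = 1 + S (E(S) = S + (-3 + 4) = S + 1 = 1 + S)
(94*(-115 - 146))/E(233) = (94*(-115 - 146))/(1 + 233) = (94*(-261))/234 = -24534*1/234 = -1363/13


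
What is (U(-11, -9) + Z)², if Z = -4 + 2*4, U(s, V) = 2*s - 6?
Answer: 576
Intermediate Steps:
U(s, V) = -6 + 2*s
Z = 4 (Z = -4 + 8 = 4)
(U(-11, -9) + Z)² = ((-6 + 2*(-11)) + 4)² = ((-6 - 22) + 4)² = (-28 + 4)² = (-24)² = 576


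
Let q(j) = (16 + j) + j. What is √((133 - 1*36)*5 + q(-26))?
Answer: √449 ≈ 21.190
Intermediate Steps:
q(j) = 16 + 2*j
√((133 - 1*36)*5 + q(-26)) = √((133 - 1*36)*5 + (16 + 2*(-26))) = √((133 - 36)*5 + (16 - 52)) = √(97*5 - 36) = √(485 - 36) = √449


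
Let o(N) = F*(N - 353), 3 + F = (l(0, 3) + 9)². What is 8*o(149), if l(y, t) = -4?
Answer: -35904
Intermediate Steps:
F = 22 (F = -3 + (-4 + 9)² = -3 + 5² = -3 + 25 = 22)
o(N) = -7766 + 22*N (o(N) = 22*(N - 353) = 22*(-353 + N) = -7766 + 22*N)
8*o(149) = 8*(-7766 + 22*149) = 8*(-7766 + 3278) = 8*(-4488) = -35904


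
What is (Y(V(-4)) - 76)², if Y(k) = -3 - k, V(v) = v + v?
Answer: 5041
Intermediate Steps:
V(v) = 2*v
(Y(V(-4)) - 76)² = ((-3 - 2*(-4)) - 76)² = ((-3 - 1*(-8)) - 76)² = ((-3 + 8) - 76)² = (5 - 76)² = (-71)² = 5041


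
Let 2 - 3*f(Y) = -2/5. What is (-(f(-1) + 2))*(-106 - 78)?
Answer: 2576/5 ≈ 515.20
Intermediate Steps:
f(Y) = ⅘ (f(Y) = ⅔ - (-2)/(3*5) = ⅔ - ⅓*(-⅖) = ⅔ + 2/15 = ⅘)
(-(f(-1) + 2))*(-106 - 78) = (-(⅘ + 2))*(-106 - 78) = -1*14/5*(-184) = -14/5*(-184) = 2576/5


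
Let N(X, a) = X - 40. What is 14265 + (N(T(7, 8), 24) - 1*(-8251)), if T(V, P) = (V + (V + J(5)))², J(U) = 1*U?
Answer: 22837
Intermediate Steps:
J(U) = U
T(V, P) = (5 + 2*V)² (T(V, P) = (V + (V + 5))² = (V + (5 + V))² = (5 + 2*V)²)
N(X, a) = -40 + X
14265 + (N(T(7, 8), 24) - 1*(-8251)) = 14265 + ((-40 + (5 + 2*7)²) - 1*(-8251)) = 14265 + ((-40 + (5 + 14)²) + 8251) = 14265 + ((-40 + 19²) + 8251) = 14265 + ((-40 + 361) + 8251) = 14265 + (321 + 8251) = 14265 + 8572 = 22837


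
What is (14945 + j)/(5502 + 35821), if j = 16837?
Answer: 31782/41323 ≈ 0.76911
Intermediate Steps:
(14945 + j)/(5502 + 35821) = (14945 + 16837)/(5502 + 35821) = 31782/41323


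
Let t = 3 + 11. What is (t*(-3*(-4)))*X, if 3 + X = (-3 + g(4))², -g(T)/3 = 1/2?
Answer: 2898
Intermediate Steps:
g(T) = -3/2
t = 14
X = 69/4 (X = -3 + (-3 - 3/2)² = -3 + (-9/2)² = -3 + 81/4 = 69/4 ≈ 17.250)
(t*(-3*(-4)))*X = (14*(-3*(-4)))*(69/4) = (14*12)*(69/4) = 168*(69/4) = 2898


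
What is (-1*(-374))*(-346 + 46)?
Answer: -112200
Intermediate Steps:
(-1*(-374))*(-346 + 46) = 374*(-300) = -112200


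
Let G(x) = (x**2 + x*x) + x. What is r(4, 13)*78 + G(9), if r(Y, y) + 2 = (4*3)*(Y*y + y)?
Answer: 60855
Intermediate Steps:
r(Y, y) = -2 + 12*y + 12*Y*y (r(Y, y) = -2 + (4*3)*(Y*y + y) = -2 + 12*(y + Y*y) = -2 + (12*y + 12*Y*y) = -2 + 12*y + 12*Y*y)
G(x) = x + 2*x**2 (G(x) = (x**2 + x**2) + x = 2*x**2 + x = x + 2*x**2)
r(4, 13)*78 + G(9) = (-2 + 12*13 + 12*4*13)*78 + 9*(1 + 2*9) = (-2 + 156 + 624)*78 + 9*(1 + 18) = 778*78 + 9*19 = 60684 + 171 = 60855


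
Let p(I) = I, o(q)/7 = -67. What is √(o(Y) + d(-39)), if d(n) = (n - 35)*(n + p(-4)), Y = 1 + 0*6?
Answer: √2713 ≈ 52.086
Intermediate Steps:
Y = 1 (Y = 1 + 0 = 1)
o(q) = -469 (o(q) = 7*(-67) = -469)
d(n) = (-35 + n)*(-4 + n) (d(n) = (n - 35)*(n - 4) = (-35 + n)*(-4 + n))
√(o(Y) + d(-39)) = √(-469 + (140 + (-39)² - 39*(-39))) = √(-469 + (140 + 1521 + 1521)) = √(-469 + 3182) = √2713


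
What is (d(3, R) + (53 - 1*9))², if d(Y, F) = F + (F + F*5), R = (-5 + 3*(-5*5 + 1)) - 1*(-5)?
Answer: 211600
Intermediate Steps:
R = -72 (R = (-5 + 3*(-25 + 1)) + 5 = (-5 + 3*(-24)) + 5 = (-5 - 72) + 5 = -77 + 5 = -72)
d(Y, F) = 7*F (d(Y, F) = F + (F + 5*F) = F + 6*F = 7*F)
(d(3, R) + (53 - 1*9))² = (7*(-72) + (53 - 1*9))² = (-504 + (53 - 9))² = (-504 + 44)² = (-460)² = 211600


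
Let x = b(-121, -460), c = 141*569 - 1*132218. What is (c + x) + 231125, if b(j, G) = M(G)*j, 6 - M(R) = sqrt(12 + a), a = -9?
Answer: 178410 + 121*sqrt(3) ≈ 1.7862e+5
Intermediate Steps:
M(R) = 6 - sqrt(3) (M(R) = 6 - sqrt(12 - 9) = 6 - sqrt(3))
c = -51989 (c = 80229 - 132218 = -51989)
b(j, G) = j*(6 - sqrt(3)) (b(j, G) = (6 - sqrt(3))*j = j*(6 - sqrt(3)))
x = -726 + 121*sqrt(3) (x = -121*(6 - sqrt(3)) = -726 + 121*sqrt(3) ≈ -516.42)
(c + x) + 231125 = (-51989 + (-726 + 121*sqrt(3))) + 231125 = (-52715 + 121*sqrt(3)) + 231125 = 178410 + 121*sqrt(3)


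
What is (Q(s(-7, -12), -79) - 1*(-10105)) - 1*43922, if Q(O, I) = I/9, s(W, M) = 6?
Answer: -304432/9 ≈ -33826.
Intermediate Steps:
Q(O, I) = I/9 (Q(O, I) = I*(⅑) = I/9)
(Q(s(-7, -12), -79) - 1*(-10105)) - 1*43922 = ((⅑)*(-79) - 1*(-10105)) - 1*43922 = (-79/9 + 10105) - 43922 = 90866/9 - 43922 = -304432/9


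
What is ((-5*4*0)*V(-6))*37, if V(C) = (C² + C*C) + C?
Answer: 0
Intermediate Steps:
V(C) = C + 2*C² (V(C) = (C² + C²) + C = 2*C² + C = C + 2*C²)
((-5*4*0)*V(-6))*37 = ((-5*4*0)*(-6*(1 + 2*(-6))))*37 = ((-20*0)*(-6*(1 - 12)))*37 = (0*(-6*(-11)))*37 = (0*66)*37 = 0*37 = 0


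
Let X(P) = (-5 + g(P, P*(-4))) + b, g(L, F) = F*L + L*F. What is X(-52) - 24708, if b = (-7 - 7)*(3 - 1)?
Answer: -46373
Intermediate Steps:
g(L, F) = 2*F*L (g(L, F) = F*L + F*L = 2*F*L)
b = -28 (b = -14*2 = -28)
X(P) = -33 - 8*P**2 (X(P) = (-5 + 2*(P*(-4))*P) - 28 = (-5 + 2*(-4*P)*P) - 28 = (-5 - 8*P**2) - 28 = -33 - 8*P**2)
X(-52) - 24708 = (-33 - 8*(-52)**2) - 24708 = (-33 - 8*2704) - 24708 = (-33 - 21632) - 24708 = -21665 - 24708 = -46373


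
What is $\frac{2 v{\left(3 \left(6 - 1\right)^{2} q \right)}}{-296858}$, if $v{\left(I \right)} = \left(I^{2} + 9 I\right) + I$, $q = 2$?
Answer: $- \frac{24000}{148429} \approx -0.16169$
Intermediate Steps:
$v{\left(I \right)} = I^{2} + 10 I$
$\frac{2 v{\left(3 \left(6 - 1\right)^{2} q \right)}}{-296858} = \frac{2 \cdot 3 \left(6 - 1\right)^{2} \cdot 2 \left(10 + 3 \left(6 - 1\right)^{2} \cdot 2\right)}{-296858} = 2 \cdot 3 \cdot 5^{2} \cdot 2 \left(10 + 3 \cdot 5^{2} \cdot 2\right) \left(- \frac{1}{296858}\right) = 2 \cdot 3 \cdot 25 \cdot 2 \left(10 + 3 \cdot 25 \cdot 2\right) \left(- \frac{1}{296858}\right) = 2 \cdot 75 \cdot 2 \left(10 + 75 \cdot 2\right) \left(- \frac{1}{296858}\right) = 2 \cdot 150 \left(10 + 150\right) \left(- \frac{1}{296858}\right) = 2 \cdot 150 \cdot 160 \left(- \frac{1}{296858}\right) = 2 \cdot 24000 \left(- \frac{1}{296858}\right) = 48000 \left(- \frac{1}{296858}\right) = - \frac{24000}{148429}$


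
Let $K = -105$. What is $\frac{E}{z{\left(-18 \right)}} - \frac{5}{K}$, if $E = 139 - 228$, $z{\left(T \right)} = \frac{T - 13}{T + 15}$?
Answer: $- \frac{5576}{651} \approx -8.5653$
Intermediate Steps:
$z{\left(T \right)} = \frac{-13 + T}{15 + T}$
$E = -89$
$\frac{E}{z{\left(-18 \right)}} - \frac{5}{K} = - \frac{89}{\frac{1}{15 - 18} \left(-13 - 18\right)} - \frac{5}{-105} = - \frac{89}{\frac{1}{-3} \left(-31\right)} - - \frac{1}{21} = - \frac{89}{\left(- \frac{1}{3}\right) \left(-31\right)} + \frac{1}{21} = - \frac{89}{\frac{31}{3}} + \frac{1}{21} = \left(-89\right) \frac{3}{31} + \frac{1}{21} = - \frac{267}{31} + \frac{1}{21} = - \frac{5576}{651}$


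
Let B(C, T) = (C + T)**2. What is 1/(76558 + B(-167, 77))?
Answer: 1/84658 ≈ 1.1812e-5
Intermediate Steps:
1/(76558 + B(-167, 77)) = 1/(76558 + (-167 + 77)**2) = 1/(76558 + (-90)**2) = 1/(76558 + 8100) = 1/84658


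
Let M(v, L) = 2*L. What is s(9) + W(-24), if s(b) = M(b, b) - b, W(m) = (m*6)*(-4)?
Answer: 585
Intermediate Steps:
W(m) = -24*m (W(m) = (6*m)*(-4) = -24*m)
s(b) = b (s(b) = 2*b - b = b)
s(9) + W(-24) = 9 - 24*(-24) = 9 + 576 = 585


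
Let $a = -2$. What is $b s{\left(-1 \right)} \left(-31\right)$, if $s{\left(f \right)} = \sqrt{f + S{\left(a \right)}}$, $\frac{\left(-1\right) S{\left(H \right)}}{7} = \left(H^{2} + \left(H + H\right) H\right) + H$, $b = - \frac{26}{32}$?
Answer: $\frac{403 i \sqrt{71}}{16} \approx 212.23 i$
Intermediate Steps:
$b = - \frac{13}{16}$ ($b = \left(-26\right) \frac{1}{32} = - \frac{13}{16} \approx -0.8125$)
$S{\left(H \right)} = - 21 H^{2} - 7 H$ ($S{\left(H \right)} = - 7 \left(\left(H^{2} + \left(H + H\right) H\right) + H\right) = - 7 \left(\left(H^{2} + 2 H H\right) + H\right) = - 7 \left(\left(H^{2} + 2 H^{2}\right) + H\right) = - 7 \left(3 H^{2} + H\right) = - 7 \left(H + 3 H^{2}\right) = - 21 H^{2} - 7 H$)
$s{\left(f \right)} = \sqrt{-70 + f}$ ($s{\left(f \right)} = \sqrt{f - - 14 \left(1 + 3 \left(-2\right)\right)} = \sqrt{f - - 14 \left(1 - 6\right)} = \sqrt{f - \left(-14\right) \left(-5\right)} = \sqrt{f - 70} = \sqrt{-70 + f}$)
$b s{\left(-1 \right)} \left(-31\right) = - \frac{13 \sqrt{-70 - 1}}{16} \left(-31\right) = - \frac{13 \sqrt{-71}}{16} \left(-31\right) = - \frac{13 i \sqrt{71}}{16} \left(-31\right) = \frac{403 i \sqrt{71}}{16}$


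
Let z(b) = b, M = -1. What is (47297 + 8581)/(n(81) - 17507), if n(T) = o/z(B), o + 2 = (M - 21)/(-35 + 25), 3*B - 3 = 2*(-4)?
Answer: -698475/218839 ≈ -3.1917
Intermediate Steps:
B = -5/3 (B = 1 + (2*(-4))/3 = 1 + (1/3)*(-8) = 1 - 8/3 = -5/3 ≈ -1.6667)
o = 1/5 (o = -2 + (-1 - 21)/(-35 + 25) = -2 - 22/(-10) = -2 - 22*(-1/10) = -2 + 11/5 = 1/5 ≈ 0.20000)
n(T) = -3/25 (n(T) = 1/(5*(-5/3)) = (1/5)*(-3/5) = -3/25)
(47297 + 8581)/(n(81) - 17507) = (47297 + 8581)/(-3/25 - 17507) = 55878/(-437678/25) = 55878*(-25/437678) = -698475/218839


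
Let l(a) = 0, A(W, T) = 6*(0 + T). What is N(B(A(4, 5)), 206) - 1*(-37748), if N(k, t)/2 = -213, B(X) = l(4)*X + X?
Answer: 37322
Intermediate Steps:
A(W, T) = 6*T
B(X) = X (B(X) = 0*X + X = 0 + X = X)
N(k, t) = -426 (N(k, t) = 2*(-213) = -426)
N(B(A(4, 5)), 206) - 1*(-37748) = -426 - 1*(-37748) = -426 + 37748 = 37322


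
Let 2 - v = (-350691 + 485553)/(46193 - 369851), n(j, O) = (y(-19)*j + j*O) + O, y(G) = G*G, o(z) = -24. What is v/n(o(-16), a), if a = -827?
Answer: 130363/558687651 ≈ 0.00023334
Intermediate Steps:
y(G) = G**2
n(j, O) = O + 361*j + O*j (n(j, O) = ((-19)**2*j + j*O) + O = (361*j + O*j) + O = O + 361*j + O*j)
v = 130363/53943 (v = 2 - (-350691 + 485553)/(46193 - 369851) = 2 - 134862/(-323658) = 2 - 134862*(-1)/323658 = 2 - 1*(-22477/53943) = 2 + 22477/53943 = 130363/53943 ≈ 2.4167)
v/n(o(-16), a) = 130363/(53943*(-827 + 361*(-24) - 827*(-24))) = 130363/(53943*(-827 - 8664 + 19848)) = (130363/53943)/10357 = (130363/53943)*(1/10357) = 130363/558687651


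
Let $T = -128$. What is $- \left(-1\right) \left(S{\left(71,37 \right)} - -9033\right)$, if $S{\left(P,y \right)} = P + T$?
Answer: $8976$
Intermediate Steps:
$S{\left(P,y \right)} = -128 + P$ ($S{\left(P,y \right)} = P - 128 = -128 + P$)
$- \left(-1\right) \left(S{\left(71,37 \right)} - -9033\right) = - \left(-1\right) \left(\left(-128 + 71\right) - -9033\right) = - \left(-1\right) \left(-57 + 9033\right) = - \left(-1\right) 8976 = \left(-1\right) \left(-8976\right) = 8976$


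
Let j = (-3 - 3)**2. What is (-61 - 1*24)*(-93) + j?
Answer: 7941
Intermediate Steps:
j = 36 (j = (-6)**2 = 36)
(-61 - 1*24)*(-93) + j = (-61 - 1*24)*(-93) + 36 = (-61 - 24)*(-93) + 36 = -85*(-93) + 36 = 7905 + 36 = 7941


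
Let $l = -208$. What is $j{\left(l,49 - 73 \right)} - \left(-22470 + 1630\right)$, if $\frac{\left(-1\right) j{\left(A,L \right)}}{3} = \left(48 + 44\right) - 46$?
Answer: $20702$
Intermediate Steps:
$j{\left(A,L \right)} = -138$ ($j{\left(A,L \right)} = - 3 \left(\left(48 + 44\right) - 46\right) = - 3 \left(92 - 46\right) = \left(-3\right) 46 = -138$)
$j{\left(l,49 - 73 \right)} - \left(-22470 + 1630\right) = -138 - \left(-22470 + 1630\right) = -138 - -20840 = -138 + 20840 = 20702$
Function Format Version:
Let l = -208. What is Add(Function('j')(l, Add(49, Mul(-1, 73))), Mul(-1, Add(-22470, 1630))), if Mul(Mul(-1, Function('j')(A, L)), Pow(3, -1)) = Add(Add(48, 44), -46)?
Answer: 20702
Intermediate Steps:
Function('j')(A, L) = -138 (Function('j')(A, L) = Mul(-3, Add(Add(48, 44), -46)) = Mul(-3, Add(92, -46)) = Mul(-3, 46) = -138)
Add(Function('j')(l, Add(49, Mul(-1, 73))), Mul(-1, Add(-22470, 1630))) = Add(-138, Mul(-1, Add(-22470, 1630))) = Add(-138, Mul(-1, -20840)) = Add(-138, 20840) = 20702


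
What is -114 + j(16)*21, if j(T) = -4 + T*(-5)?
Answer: -1878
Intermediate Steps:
j(T) = -4 - 5*T
-114 + j(16)*21 = -114 + (-4 - 5*16)*21 = -114 + (-4 - 80)*21 = -114 - 84*21 = -114 - 1764 = -1878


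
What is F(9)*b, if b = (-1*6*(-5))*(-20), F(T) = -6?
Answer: 3600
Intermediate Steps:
b = -600 (b = -6*(-5)*(-20) = 30*(-20) = -600)
F(9)*b = -6*(-600) = 3600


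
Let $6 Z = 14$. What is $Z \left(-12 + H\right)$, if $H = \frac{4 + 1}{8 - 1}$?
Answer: $- \frac{79}{3} \approx -26.333$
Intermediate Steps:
$Z = \frac{7}{3}$ ($Z = \frac{1}{6} \cdot 14 = \frac{7}{3} \approx 2.3333$)
$H = \frac{5}{7} \approx 0.71429$
$Z \left(-12 + H\right) = \frac{7 \left(-12 + \frac{5}{7}\right)}{3} = \frac{7}{3} \left(- \frac{79}{7}\right) = - \frac{79}{3}$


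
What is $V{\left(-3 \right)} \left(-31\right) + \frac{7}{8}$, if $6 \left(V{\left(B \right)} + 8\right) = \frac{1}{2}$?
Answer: $\frac{5911}{24} \approx 246.29$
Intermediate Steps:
$V{\left(B \right)} = - \frac{95}{12}$ ($V{\left(B \right)} = -8 + \frac{1}{6 \cdot 2} = -8 + \frac{1}{6} \cdot \frac{1}{2} = -8 + \frac{1}{12} = - \frac{95}{12}$)
$V{\left(-3 \right)} \left(-31\right) + \frac{7}{8} = \left(- \frac{95}{12}\right) \left(-31\right) + \frac{7}{8} = \frac{2945}{12} + 7 \cdot \frac{1}{8} = \frac{2945}{12} + \frac{7}{8} = \frac{5911}{24}$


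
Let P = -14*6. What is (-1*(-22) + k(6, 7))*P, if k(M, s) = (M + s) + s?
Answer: -3528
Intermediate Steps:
P = -84
k(M, s) = M + 2*s
(-1*(-22) + k(6, 7))*P = (-1*(-22) + (6 + 2*7))*(-84) = (22 + (6 + 14))*(-84) = (22 + 20)*(-84) = 42*(-84) = -3528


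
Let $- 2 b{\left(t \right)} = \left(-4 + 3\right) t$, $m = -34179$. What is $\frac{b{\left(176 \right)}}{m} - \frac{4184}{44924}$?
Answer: $- \frac{36739562}{383864349} \approx -0.09571$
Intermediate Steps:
$b{\left(t \right)} = \frac{t}{2}$ ($b{\left(t \right)} = - \frac{\left(-4 + 3\right) t}{2} = - \frac{\left(-1\right) t}{2} = \frac{t}{2}$)
$\frac{b{\left(176 \right)}}{m} - \frac{4184}{44924} = \frac{\frac{1}{2} \cdot 176}{-34179} - \frac{4184}{44924} = 88 \left(- \frac{1}{34179}\right) - \frac{1046}{11231} = - \frac{88}{34179} - \frac{1046}{11231} = - \frac{36739562}{383864349}$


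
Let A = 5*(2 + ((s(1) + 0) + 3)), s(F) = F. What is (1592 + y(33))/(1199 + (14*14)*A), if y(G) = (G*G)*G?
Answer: 37529/7079 ≈ 5.3015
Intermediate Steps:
y(G) = G³ (y(G) = G²*G = G³)
A = 30 (A = 5*(2 + ((1 + 0) + 3)) = 5*(2 + (1 + 3)) = 5*(2 + 4) = 5*6 = 30)
(1592 + y(33))/(1199 + (14*14)*A) = (1592 + 33³)/(1199 + (14*14)*30) = (1592 + 35937)/(1199 + 196*30) = 37529/(1199 + 5880) = 37529/7079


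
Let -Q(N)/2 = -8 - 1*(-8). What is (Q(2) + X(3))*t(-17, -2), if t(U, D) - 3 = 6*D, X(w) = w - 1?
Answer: -18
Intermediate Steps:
X(w) = -1 + w
Q(N) = 0 (Q(N) = -2*(-8 - 1*(-8)) = -2*(-8 + 8) = -2*0 = 0)
t(U, D) = 3 + 6*D
(Q(2) + X(3))*t(-17, -2) = (0 + (-1 + 3))*(3 + 6*(-2)) = (0 + 2)*(3 - 12) = 2*(-9) = -18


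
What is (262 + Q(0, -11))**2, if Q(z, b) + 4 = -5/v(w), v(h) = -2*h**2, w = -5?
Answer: 6661561/100 ≈ 66616.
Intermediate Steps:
Q(z, b) = -39/10 (Q(z, b) = -4 - 5/((-2*(-5)**2)) = -4 - 5/((-2*25)) = -4 - 5/(-50) = -4 - 5*(-1/50) = -4 + 1/10 = -39/10)
(262 + Q(0, -11))**2 = (262 - 39/10)**2 = (2581/10)**2 = 6661561/100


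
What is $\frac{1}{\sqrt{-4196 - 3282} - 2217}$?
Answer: $- \frac{2217}{4922567} - \frac{i \sqrt{7478}}{4922567} \approx -0.00045037 - 1.7567 \cdot 10^{-5} i$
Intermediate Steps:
$\frac{1}{\sqrt{-4196 - 3282} - 2217} = \frac{1}{\sqrt{-7478} - 2217} = \frac{1}{i \sqrt{7478} - 2217} = \frac{1}{-2217 + i \sqrt{7478}}$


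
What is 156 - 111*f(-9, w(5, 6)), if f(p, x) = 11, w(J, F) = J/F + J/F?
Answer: -1065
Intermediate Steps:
w(J, F) = 2*J/F
156 - 111*f(-9, w(5, 6)) = 156 - 111*11 = 156 - 1221 = -1065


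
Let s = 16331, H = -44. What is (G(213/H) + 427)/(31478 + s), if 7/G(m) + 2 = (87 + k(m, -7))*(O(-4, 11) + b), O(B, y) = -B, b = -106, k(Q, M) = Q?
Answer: 78742489/8816409881 ≈ 0.0089314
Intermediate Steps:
G(m) = 7/(-8876 - 102*m) (G(m) = 7/(-2 + (87 + m)*(-1*(-4) - 106)) = 7/(-2 + (87 + m)*(4 - 106)) = 7/(-2 + (87 + m)*(-102)) = 7/(-2 + (-8874 - 102*m)) = 7/(-8876 - 102*m))
(G(213/H) + 427)/(31478 + s) = (-7/(8876 + 102*(213/(-44))) + 427)/(31478 + 16331) = (-7/(8876 + 102*(213*(-1/44))) + 427)/47809 = (-7/(8876 + 102*(-213/44)) + 427)*(1/47809) = (-7/(8876 - 10863/22) + 427)*(1/47809) = (-7/184409/22 + 427)*(1/47809) = (-7*22/184409 + 427)*(1/47809) = (-154/184409 + 427)*(1/47809) = (78742489/184409)*(1/47809) = 78742489/8816409881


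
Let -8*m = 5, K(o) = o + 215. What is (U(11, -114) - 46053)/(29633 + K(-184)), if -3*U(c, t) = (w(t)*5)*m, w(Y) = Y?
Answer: -184687/118656 ≈ -1.5565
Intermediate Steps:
K(o) = 215 + o
m = -5/8 (m = -1/8*5 = -5/8 ≈ -0.62500)
U(c, t) = 25*t/24 (U(c, t) = -t*5*(-5)/(3*8) = -5*t*(-5)/(3*8) = -(-25)*t/24 = 25*t/24)
(U(11, -114) - 46053)/(29633 + K(-184)) = ((25/24)*(-114) - 46053)/(29633 + (215 - 184)) = (-475/4 - 46053)/(29633 + 31) = -184687/4/29664 = -184687/4*1/29664 = -184687/118656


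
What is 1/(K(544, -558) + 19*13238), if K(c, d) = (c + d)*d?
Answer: 1/259334 ≈ 3.8560e-6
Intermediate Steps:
K(c, d) = d*(c + d)
1/(K(544, -558) + 19*13238) = 1/(-558*(544 - 558) + 19*13238) = 1/(-558*(-14) + 251522) = 1/(7812 + 251522) = 1/259334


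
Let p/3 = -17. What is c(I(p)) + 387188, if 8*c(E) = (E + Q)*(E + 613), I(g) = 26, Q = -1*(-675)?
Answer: 3545443/8 ≈ 4.4318e+5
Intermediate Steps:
p = -51 (p = 3*(-17) = -51)
Q = 675
c(E) = (613 + E)*(675 + E)/8 (c(E) = ((E + 675)*(E + 613))/8 = ((675 + E)*(613 + E))/8 = ((613 + E)*(675 + E))/8 = (613 + E)*(675 + E)/8)
c(I(p)) + 387188 = (413775/8 + 161*26 + (⅛)*26²) + 387188 = (413775/8 + 4186 + (⅛)*676) + 387188 = (413775/8 + 4186 + 169/2) + 387188 = 447939/8 + 387188 = 3545443/8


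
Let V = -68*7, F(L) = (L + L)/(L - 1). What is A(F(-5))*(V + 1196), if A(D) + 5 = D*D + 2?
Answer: -160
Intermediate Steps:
F(L) = 2*L/(-1 + L) (F(L) = (2*L)/(-1 + L) = 2*L/(-1 + L))
A(D) = -3 + D² (A(D) = -5 + (D*D + 2) = -5 + (D² + 2) = -5 + (2 + D²) = -3 + D²)
V = -476
A(F(-5))*(V + 1196) = (-3 + (2*(-5)/(-1 - 5))²)*(-476 + 1196) = (-3 + (2*(-5)/(-6))²)*720 = (-3 + (2*(-5)*(-⅙))²)*720 = (-3 + (5/3)²)*720 = (-3 + 25/9)*720 = -2/9*720 = -160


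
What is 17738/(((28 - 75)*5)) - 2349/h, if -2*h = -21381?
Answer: -126786736/1674845 ≈ -75.701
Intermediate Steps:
h = 21381/2 (h = -½*(-21381) = 21381/2 ≈ 10691.)
17738/(((28 - 75)*5)) - 2349/h = 17738/(((28 - 75)*5)) - 2349/21381/2 = 17738/((-47*5)) - 2349*2/21381 = 17738/(-235) - 1566/7127 = 17738*(-1/235) - 1566/7127 = -17738/235 - 1566/7127 = -126786736/1674845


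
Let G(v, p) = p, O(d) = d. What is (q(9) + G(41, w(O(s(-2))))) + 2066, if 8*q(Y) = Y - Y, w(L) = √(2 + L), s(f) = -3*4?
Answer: 2066 + I*√10 ≈ 2066.0 + 3.1623*I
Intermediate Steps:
s(f) = -12
q(Y) = 0 (q(Y) = (Y - Y)/8 = (⅛)*0 = 0)
(q(9) + G(41, w(O(s(-2))))) + 2066 = (0 + √(2 - 12)) + 2066 = (0 + √(-10)) + 2066 = (0 + I*√10) + 2066 = I*√10 + 2066 = 2066 + I*√10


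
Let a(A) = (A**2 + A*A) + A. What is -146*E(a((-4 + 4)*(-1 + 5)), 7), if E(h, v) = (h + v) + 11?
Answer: -2628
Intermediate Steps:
a(A) = A + 2*A**2 (a(A) = (A**2 + A**2) + A = 2*A**2 + A = A + 2*A**2)
E(h, v) = 11 + h + v
-146*E(a((-4 + 4)*(-1 + 5)), 7) = -146*(11 + ((-4 + 4)*(-1 + 5))*(1 + 2*((-4 + 4)*(-1 + 5))) + 7) = -146*(11 + (0*4)*(1 + 2*(0*4)) + 7) = -146*(11 + 0*(1 + 2*0) + 7) = -146*(11 + 0*(1 + 0) + 7) = -146*(11 + 0*1 + 7) = -146*(11 + 0 + 7) = -146*18 = -2628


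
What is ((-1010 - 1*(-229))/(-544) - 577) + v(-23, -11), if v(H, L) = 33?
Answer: -295155/544 ≈ -542.56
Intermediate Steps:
((-1010 - 1*(-229))/(-544) - 577) + v(-23, -11) = ((-1010 - 1*(-229))/(-544) - 577) + 33 = ((-1010 + 229)*(-1/544) - 577) + 33 = (-781*(-1/544) - 577) + 33 = (781/544 - 577) + 33 = -313107/544 + 33 = -295155/544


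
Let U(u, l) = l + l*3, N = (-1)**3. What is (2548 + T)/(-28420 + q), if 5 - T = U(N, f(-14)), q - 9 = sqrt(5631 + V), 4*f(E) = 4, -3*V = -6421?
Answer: -217258917/2421531449 - 2549*sqrt(69942)/2421531449 ≈ -0.089998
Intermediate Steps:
V = 6421/3 (V = -1/3*(-6421) = 6421/3 ≈ 2140.3)
N = -1
f(E) = 1 (f(E) = (1/4)*4 = 1)
q = 9 + sqrt(69942)/3 (q = 9 + sqrt(5631 + 6421/3) = 9 + sqrt(23314/3) = 9 + sqrt(69942)/3 ≈ 97.155)
U(u, l) = 4*l (U(u, l) = l + 3*l = 4*l)
T = 1 (T = 5 - 4 = 1)
(2548 + T)/(-28420 + q) = (2548 + 1)/(-28420 + (9 + sqrt(69942)/3)) = 2549/(-28411 + sqrt(69942)/3)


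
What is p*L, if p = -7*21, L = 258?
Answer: -37926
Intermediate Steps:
p = -147
p*L = -147*258 = -37926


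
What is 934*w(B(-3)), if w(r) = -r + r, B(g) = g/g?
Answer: 0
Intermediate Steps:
B(g) = 1
w(r) = 0
934*w(B(-3)) = 934*0 = 0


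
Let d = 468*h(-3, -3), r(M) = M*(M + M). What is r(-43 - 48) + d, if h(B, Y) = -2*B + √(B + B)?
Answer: 19370 + 468*I*√6 ≈ 19370.0 + 1146.4*I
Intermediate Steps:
h(B, Y) = -2*B + √2*√B (h(B, Y) = -2*B + √(2*B) = -2*B + √2*√B)
r(M) = 2*M² (r(M) = M*(2*M) = 2*M²)
d = 2808 + 468*I*√6 (d = 468*(-2*(-3) + √2*√(-3)) = 468*(6 + √2*(I*√3)) = 468*(6 + I*√6) = 2808 + 468*I*√6 ≈ 2808.0 + 1146.4*I)
r(-43 - 48) + d = 2*(-43 - 48)² + (2808 + 468*I*√6) = 2*(-91)² + (2808 + 468*I*√6) = 2*8281 + (2808 + 468*I*√6) = 16562 + (2808 + 468*I*√6) = 19370 + 468*I*√6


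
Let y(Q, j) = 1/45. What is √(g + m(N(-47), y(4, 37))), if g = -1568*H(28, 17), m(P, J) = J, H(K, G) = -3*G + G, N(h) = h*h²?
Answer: √11995205/15 ≈ 230.89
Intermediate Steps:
N(h) = h³
H(K, G) = -2*G
y(Q, j) = 1/45
g = 53312 (g = -(-3136)*17 = -1568*(-34) = 53312)
√(g + m(N(-47), y(4, 37))) = √(53312 + 1/45) = √(2399041/45) = √11995205/15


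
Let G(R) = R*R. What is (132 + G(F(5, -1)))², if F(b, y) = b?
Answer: 24649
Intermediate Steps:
G(R) = R²
(132 + G(F(5, -1)))² = (132 + 5²)² = (132 + 25)² = 157² = 24649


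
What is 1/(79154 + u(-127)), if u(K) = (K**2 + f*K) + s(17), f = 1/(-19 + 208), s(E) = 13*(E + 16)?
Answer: 189/18089441 ≈ 1.0448e-5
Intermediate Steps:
s(E) = 208 + 13*E (s(E) = 13*(16 + E) = 208 + 13*E)
f = 1/189 ≈ 0.0052910
u(K) = 429 + K**2 + K/189 (u(K) = (K**2 + K/189) + (208 + 13*17) = (K**2 + K/189) + (208 + 221) = (K**2 + K/189) + 429 = 429 + K**2 + K/189)
1/(79154 + u(-127)) = 1/(79154 + (429 + (-127)**2 + (1/189)*(-127))) = 1/(79154 + (429 + 16129 - 127/189)) = 1/(79154 + 3129335/189) = 1/(18089441/189) = 189/18089441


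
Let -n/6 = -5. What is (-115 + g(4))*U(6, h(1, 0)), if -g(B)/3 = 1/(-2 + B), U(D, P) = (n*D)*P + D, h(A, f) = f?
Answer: -699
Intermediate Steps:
n = 30 (n = -6*(-5) = 30)
U(D, P) = D + 30*D*P (U(D, P) = (30*D)*P + D = 30*D*P + D = D + 30*D*P)
g(B) = -3/(-2 + B)
(-115 + g(4))*U(6, h(1, 0)) = (-115 - 3/(-2 + 4))*(6*(1 + 30*0)) = (-115 - 3/2)*(6*(1 + 0)) = (-115 - 3*½)*(6*1) = (-115 - 3/2)*6 = -233/2*6 = -699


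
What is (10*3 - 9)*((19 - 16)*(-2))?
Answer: -126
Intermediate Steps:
(10*3 - 9)*((19 - 16)*(-2)) = (30 - 9)*(3*(-2)) = 21*(-6) = -126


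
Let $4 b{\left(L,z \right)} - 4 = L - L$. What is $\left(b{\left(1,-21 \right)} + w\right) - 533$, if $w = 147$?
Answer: $-385$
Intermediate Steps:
$b{\left(L,z \right)} = 1$ ($b{\left(L,z \right)} = 1 + \frac{L - L}{4} = 1 + \frac{1}{4} \cdot 0 = 1 + 0 = 1$)
$\left(b{\left(1,-21 \right)} + w\right) - 533 = \left(1 + 147\right) - 533 = 148 - 533 = -385$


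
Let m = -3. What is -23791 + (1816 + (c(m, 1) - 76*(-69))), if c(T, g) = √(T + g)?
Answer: -16731 + I*√2 ≈ -16731.0 + 1.4142*I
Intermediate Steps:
-23791 + (1816 + (c(m, 1) - 76*(-69))) = -23791 + (1816 + (√(-3 + 1) - 76*(-69))) = -23791 + (1816 + (√(-2) + 5244)) = -23791 + (1816 + (I*√2 + 5244)) = -23791 + (1816 + (5244 + I*√2)) = -23791 + (7060 + I*√2) = -16731 + I*√2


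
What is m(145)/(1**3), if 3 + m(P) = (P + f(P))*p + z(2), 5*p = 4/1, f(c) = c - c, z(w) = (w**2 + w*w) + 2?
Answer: 123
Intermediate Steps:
z(w) = 2 + 2*w**2 (z(w) = (w**2 + w**2) + 2 = 2*w**2 + 2 = 2 + 2*w**2)
f(c) = 0
p = 4/5 (p = (4/1)/5 = (4*1)/5 = (1/5)*4 = 4/5 ≈ 0.80000)
m(P) = 7 + 4*P/5 (m(P) = -3 + ((P + 0)*(4/5) + (2 + 2*2**2)) = -3 + (P*(4/5) + (2 + 2*4)) = -3 + (4*P/5 + (2 + 8)) = -3 + (4*P/5 + 10) = -3 + (10 + 4*P/5) = 7 + 4*P/5)
m(145)/(1**3) = (7 + (4/5)*145)/(1**3) = (7 + 116)/1 = 123*1 = 123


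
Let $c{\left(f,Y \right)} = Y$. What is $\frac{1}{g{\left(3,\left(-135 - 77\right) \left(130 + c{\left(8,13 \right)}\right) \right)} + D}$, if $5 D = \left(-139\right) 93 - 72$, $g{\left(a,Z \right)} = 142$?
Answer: $- \frac{5}{12289} \approx -0.00040687$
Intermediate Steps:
$D = - \frac{12999}{5}$ ($D = \frac{\left(-139\right) 93 - 72}{5} = \frac{-12927 - 72}{5} = \frac{1}{5} \left(-12999\right) = - \frac{12999}{5} \approx -2599.8$)
$\frac{1}{g{\left(3,\left(-135 - 77\right) \left(130 + c{\left(8,13 \right)}\right) \right)} + D} = \frac{1}{142 - \frac{12999}{5}} = \frac{1}{- \frac{12289}{5}} = - \frac{5}{12289}$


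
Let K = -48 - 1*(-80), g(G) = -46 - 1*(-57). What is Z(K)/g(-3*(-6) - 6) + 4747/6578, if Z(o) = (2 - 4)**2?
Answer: 649/598 ≈ 1.0853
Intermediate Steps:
g(G) = 11 (g(G) = -46 + 57 = 11)
K = 32 (K = -48 + 80 = 32)
Z(o) = 4 (Z(o) = (-2)**2 = 4)
Z(K)/g(-3*(-6) - 6) + 4747/6578 = 4/11 + 4747/6578 = 649/598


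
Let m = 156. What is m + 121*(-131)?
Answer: -15695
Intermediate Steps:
m + 121*(-131) = 156 + 121*(-131) = 156 - 15851 = -15695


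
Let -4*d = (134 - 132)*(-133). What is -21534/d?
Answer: -43068/133 ≈ -323.82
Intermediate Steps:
d = 133/2 (d = -(134 - 132)*(-133)/4 = -(-133)/2 = -¼*(-266) = 133/2 ≈ 66.500)
-21534/d = -21534/133/2 = -21534*2/133 = -43068/133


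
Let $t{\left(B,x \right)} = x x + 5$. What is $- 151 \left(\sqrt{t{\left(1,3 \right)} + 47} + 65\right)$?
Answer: $-9815 - 151 \sqrt{61} \approx -10994.0$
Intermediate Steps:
$t{\left(B,x \right)} = 5 + x^{2}$ ($t{\left(B,x \right)} = x^{2} + 5 = 5 + x^{2}$)
$- 151 \left(\sqrt{t{\left(1,3 \right)} + 47} + 65\right) = - 151 \left(\sqrt{\left(5 + 3^{2}\right) + 47} + 65\right) = - 151 \left(\sqrt{\left(5 + 9\right) + 47} + 65\right) = - 151 \left(\sqrt{14 + 47} + 65\right) = - 151 \left(\sqrt{61} + 65\right) = - 151 \left(65 + \sqrt{61}\right) = -9815 - 151 \sqrt{61}$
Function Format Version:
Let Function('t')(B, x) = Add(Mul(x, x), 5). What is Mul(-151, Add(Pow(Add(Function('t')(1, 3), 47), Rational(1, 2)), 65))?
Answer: Add(-9815, Mul(-151, Pow(61, Rational(1, 2)))) ≈ -10994.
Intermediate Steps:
Function('t')(B, x) = Add(5, Pow(x, 2)) (Function('t')(B, x) = Add(Pow(x, 2), 5) = Add(5, Pow(x, 2)))
Mul(-151, Add(Pow(Add(Function('t')(1, 3), 47), Rational(1, 2)), 65)) = Mul(-151, Add(Pow(Add(Add(5, Pow(3, 2)), 47), Rational(1, 2)), 65)) = Mul(-151, Add(Pow(Add(Add(5, 9), 47), Rational(1, 2)), 65)) = Mul(-151, Add(Pow(Add(14, 47), Rational(1, 2)), 65)) = Mul(-151, Add(Pow(61, Rational(1, 2)), 65)) = Mul(-151, Add(65, Pow(61, Rational(1, 2)))) = Add(-9815, Mul(-151, Pow(61, Rational(1, 2))))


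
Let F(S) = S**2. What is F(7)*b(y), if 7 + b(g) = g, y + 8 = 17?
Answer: 98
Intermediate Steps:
y = 9 (y = -8 + 17 = 9)
b(g) = -7 + g
F(7)*b(y) = 7**2*(-7 + 9) = 49*2 = 98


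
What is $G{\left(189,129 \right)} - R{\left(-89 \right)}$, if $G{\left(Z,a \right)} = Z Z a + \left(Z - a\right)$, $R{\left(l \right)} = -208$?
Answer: $4608277$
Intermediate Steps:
$G{\left(Z,a \right)} = Z - a + a Z^{2}$ ($G{\left(Z,a \right)} = Z^{2} a + \left(Z - a\right) = a Z^{2} + \left(Z - a\right) = Z - a + a Z^{2}$)
$G{\left(189,129 \right)} - R{\left(-89 \right)} = \left(189 - 129 + 129 \cdot 189^{2}\right) - -208 = \left(189 - 129 + 129 \cdot 35721\right) + 208 = \left(189 - 129 + 4608009\right) + 208 = 4608069 + 208 = 4608277$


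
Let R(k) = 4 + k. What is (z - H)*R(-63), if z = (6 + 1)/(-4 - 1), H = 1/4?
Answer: 1947/20 ≈ 97.350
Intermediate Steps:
H = ¼ ≈ 0.25000
z = -7/5 (z = 7/(-5) = 7*(-⅕) = -7/5 ≈ -1.4000)
(z - H)*R(-63) = (-7/5 - 1*¼)*(4 - 63) = (-7/5 - ¼)*(-59) = -33/20*(-59) = 1947/20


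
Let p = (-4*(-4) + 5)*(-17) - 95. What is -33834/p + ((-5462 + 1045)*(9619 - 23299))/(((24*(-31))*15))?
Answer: -37408769/7006 ≈ -5339.5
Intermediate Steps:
p = -452 (p = (16 + 5)*(-17) - 95 = 21*(-17) - 95 = -357 - 95 = -452)
-33834/p + ((-5462 + 1045)*(9619 - 23299))/(((24*(-31))*15)) = -33834/(-452) + ((-5462 + 1045)*(9619 - 23299))/(((24*(-31))*15)) = -33834*(-1/452) + (-4417*(-13680))/((-744*15)) = 16917/226 + 60424560/(-11160) = 16917/226 + 60424560*(-1/11160) = 16917/226 - 167846/31 = -37408769/7006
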